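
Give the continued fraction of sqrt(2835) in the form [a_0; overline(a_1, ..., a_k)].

Write x_i = (sqrt(2835) + m_i)/d_i with (m_0, d_0) = (0, 1). a_0 = floor(sqrt(2835)) = 53, since 53^2 = 2809 <= 2835 < 2916 = 54^2.
Iterate m_{i+1} = d_i*a_i - m_i, d_{i+1} = (2835 - m_{i+1}^2)/d_i, a_{i+1} = floor((a_0 + m_{i+1})/d_{i+1}):
  m_1 = 1*53 - 0 = 53, d_1 = (2835 - 53^2)/1 = 26/1 = 26, a_1 = floor((53 + 53)/26) = 4.
  m_2 = 26*4 - 53 = 51, d_2 = (2835 - 51^2)/26 = 234/26 = 9, a_2 = floor((53 + 51)/9) = 11.
  m_3 = 9*11 - 51 = 48, d_3 = (2835 - 48^2)/9 = 531/9 = 59, a_3 = floor((53 + 48)/59) = 1.
  m_4 = 59*1 - 48 = 11, d_4 = (2835 - 11^2)/59 = 2714/59 = 46, a_4 = floor((53 + 11)/46) = 1.
  m_5 = 46*1 - 11 = 35, d_5 = (2835 - 35^2)/46 = 1610/46 = 35, a_5 = floor((53 + 35)/35) = 2.
  m_6 = 35*2 - 35 = 35, d_6 = (2835 - 35^2)/35 = 1610/35 = 46, a_6 = floor((53 + 35)/46) = 1.
  m_7 = 46*1 - 35 = 11, d_7 = (2835 - 11^2)/46 = 2714/46 = 59, a_7 = floor((53 + 11)/59) = 1.
  m_8 = 59*1 - 11 = 48, d_8 = (2835 - 48^2)/59 = 531/59 = 9, a_8 = floor((53 + 48)/9) = 11.
  m_9 = 9*11 - 48 = 51, d_9 = (2835 - 51^2)/9 = 234/9 = 26, a_9 = floor((53 + 51)/26) = 4.
  m_10 = 26*4 - 51 = 53, d_10 = (2835 - 53^2)/26 = 26/26 = 1, a_10 = floor((53 + 53)/1) = 106.
  m_11 = 1*106 - 53 = 53, d_11 = (2835 - 53^2)/1 = 26/1 = 26: (m_11, d_11) = (m_1, d_1) = (53, 26), so from here the quotients repeat a_1, ..., a_10; the period length is 10.
Hence the expansion of sqrt(2835) is a_0 = 53 followed by the repeating block 4, 11, 1, 1, 2, 1, 1, 11, 4, 106 (period 10).

[53; overline(4, 11, 1, 1, 2, 1, 1, 11, 4, 106)]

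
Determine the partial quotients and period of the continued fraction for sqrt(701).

[26; (2, 10, 10, 2, 52)]

Write x_i = (sqrt(701) + m_i)/d_i with (m_0, d_0) = (0, 1). a_0 = floor(sqrt(701)) = 26, since 26^2 = 676 <= 701 < 729 = 27^2.
Iterate m_{i+1} = d_i*a_i - m_i, d_{i+1} = (701 - m_{i+1}^2)/d_i, a_{i+1} = floor((a_0 + m_{i+1})/d_{i+1}):
  m_1 = 1*26 - 0 = 26, d_1 = (701 - 26^2)/1 = 25/1 = 25, a_1 = floor((26 + 26)/25) = 2.
  m_2 = 25*2 - 26 = 24, d_2 = (701 - 24^2)/25 = 125/25 = 5, a_2 = floor((26 + 24)/5) = 10.
  m_3 = 5*10 - 24 = 26, d_3 = (701 - 26^2)/5 = 25/5 = 5, a_3 = floor((26 + 26)/5) = 10.
  m_4 = 5*10 - 26 = 24, d_4 = (701 - 24^2)/5 = 125/5 = 25, a_4 = floor((26 + 24)/25) = 2.
  m_5 = 25*2 - 24 = 26, d_5 = (701 - 26^2)/25 = 25/25 = 1, a_5 = floor((26 + 26)/1) = 52.
  m_6 = 1*52 - 26 = 26, d_6 = (701 - 26^2)/1 = 25/1 = 25: (m_6, d_6) = (m_1, d_1) = (26, 25), so from here the quotients repeat a_1, ..., a_5; the period length is 5.
Hence the expansion of sqrt(701) is a_0 = 26 followed by the repeating block 2, 10, 10, 2, 52 (period 5).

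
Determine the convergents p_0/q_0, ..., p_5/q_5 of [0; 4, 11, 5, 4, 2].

Using the convergent recurrence p_i = a_i*p_{i-1} + p_{i-2}, q_i = a_i*q_{i-1} + q_{i-2} with p_{-2}=0, p_{-1}=1, q_{-2}=1, q_{-1}=0:
  i=0: a_0=0, p_0 = 0*1 + 0 = 0, q_0 = 0*0 + 1 = 1.
  i=1: a_1=4, p_1 = 4*0 + 1 = 1, q_1 = 4*1 + 0 = 4.
  i=2: a_2=11, p_2 = 11*1 + 0 = 11, q_2 = 11*4 + 1 = 45.
  i=3: a_3=5, p_3 = 5*11 + 1 = 56, q_3 = 5*45 + 4 = 229.
  i=4: a_4=4, p_4 = 4*56 + 11 = 235, q_4 = 4*229 + 45 = 961.
  i=5: a_5=2, p_5 = 2*235 + 56 = 526, q_5 = 2*961 + 229 = 2151.

0/1, 1/4, 11/45, 56/229, 235/961, 526/2151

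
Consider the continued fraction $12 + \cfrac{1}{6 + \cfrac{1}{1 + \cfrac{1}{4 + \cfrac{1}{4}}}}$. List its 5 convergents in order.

Using the convergent recurrence p_i = a_i*p_{i-1} + p_{i-2}, q_i = a_i*q_{i-1} + q_{i-2} with p_{-2}=0, p_{-1}=1, q_{-2}=1, q_{-1}=0:
  i=0: a_0=12, p_0 = 12*1 + 0 = 12, q_0 = 12*0 + 1 = 1.
  i=1: a_1=6, p_1 = 6*12 + 1 = 73, q_1 = 6*1 + 0 = 6.
  i=2: a_2=1, p_2 = 1*73 + 12 = 85, q_2 = 1*6 + 1 = 7.
  i=3: a_3=4, p_3 = 4*85 + 73 = 413, q_3 = 4*7 + 6 = 34.
  i=4: a_4=4, p_4 = 4*413 + 85 = 1737, q_4 = 4*34 + 7 = 143.

12/1, 73/6, 85/7, 413/34, 1737/143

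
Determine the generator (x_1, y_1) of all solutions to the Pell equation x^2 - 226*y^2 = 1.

(x, y) = (451, 30)

First expand sqrt(226) as a continued fraction. With x_i = (sqrt(226) + m_i)/d_i and (m_0, d_0) = (0, 1): a_0 = floor(sqrt(226)) = 15, since 15^2 = 225 <= 226 < 256 = 16^2.
Iterate m_{i+1} = d_i*a_i - m_i, d_{i+1} = (226 - m_{i+1}^2)/d_i, a_{i+1} = floor((a_0 + m_{i+1})/d_{i+1}):
  m_1 = 1*15 - 0 = 15, d_1 = (226 - 15^2)/1 = 1/1 = 1, a_1 = floor((15 + 15)/1) = 30.
  m_2 = 1*30 - 15 = 15, d_2 = (226 - 15^2)/1 = 1/1 = 1: (m_2, d_2) = (m_1, d_1) = (15, 1), so from here the quotient a_1 repeats; the period length is 1.
So sqrt(226) = [15; (30)] with period length k = 1.
k is odd, so (p_{k-1}, q_{k-1}) only solves x^2 - 226y^2 = -1 and the fundamental solution of x^2 - 226y^2 = 1 is (p_{2k-1}, q_{2k-1}) = (p_1, q_1); compute convergents through index 1, running through the period twice.
Convergents (p_i = a_i*p_{i-1} + p_{i-2}, q_i = a_i*q_{i-1} + q_{i-2} with p_{-2}=0, p_{-1}=1, q_{-2}=1, q_{-1}=0):
  i=0: a_0=15, p_0 = 15*1 + 0 = 15, q_0 = 15*0 + 1 = 1.
  i=1: a_1=30, p_1 = 30*15 + 1 = 451, q_1 = 30*1 + 0 = 30.
Indeed p_0^2 - 226*q_0^2 = 225 - 226 = -1, not +1.
Check: 451^2 - 226*30^2 = 203401 - 203400 = 1, so (x, y) = (451, 30) solves the equation, and by the theorem it is the least positive solution.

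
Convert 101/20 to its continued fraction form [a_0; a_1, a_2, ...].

Run the Euclidean algorithm on 101 and 20; the successive quotients are the partial quotients a_0, a_1, ... (each step inverts the fractional part left over by the previous one):
  101 = 5*20 + 1, so a_0 = 5.
  20 = 20*1 + 0, so a_1 = 20.
The remainder reaches 0 after 2 divisions, so the expansion has 2 partial quotients, read off in order.

[5; 20]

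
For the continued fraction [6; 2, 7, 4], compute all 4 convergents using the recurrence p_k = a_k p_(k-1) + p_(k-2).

Using the convergent recurrence p_i = a_i*p_{i-1} + p_{i-2}, q_i = a_i*q_{i-1} + q_{i-2} with p_{-2}=0, p_{-1}=1, q_{-2}=1, q_{-1}=0:
  i=0: a_0=6, p_0 = 6*1 + 0 = 6, q_0 = 6*0 + 1 = 1.
  i=1: a_1=2, p_1 = 2*6 + 1 = 13, q_1 = 2*1 + 0 = 2.
  i=2: a_2=7, p_2 = 7*13 + 6 = 97, q_2 = 7*2 + 1 = 15.
  i=3: a_3=4, p_3 = 4*97 + 13 = 401, q_3 = 4*15 + 2 = 62.

6/1, 13/2, 97/15, 401/62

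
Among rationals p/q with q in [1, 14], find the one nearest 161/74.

Expand x = 161/74 as a continued fraction with the Euclidean algorithm:
  161 = 2*74 + 13, so a_0 = 2.
  74 = 5*13 + 9, so a_1 = 5.
  13 = 1*9 + 4, so a_2 = 1.
  9 = 2*4 + 1, so a_3 = 2.
  4 = 4*1 + 0, so a_4 = 4.
so x = [2; 5, 1, 2, 4].
Convergents (p_i = a_i*p_{i-1} + p_{i-2}, q_i = a_i*q_{i-1} + q_{i-2} with p_{-2}=0, p_{-1}=1, q_{-2}=1, q_{-1}=0), until the denominator exceeds 14:
  i=0: a_0=2, p_0 = 2*1 + 0 = 2, q_0 = 2*0 + 1 = 1.
  i=1: a_1=5, p_1 = 5*2 + 1 = 11, q_1 = 5*1 + 0 = 5.
  i=2: a_2=1, p_2 = 1*11 + 2 = 13, q_2 = 1*5 + 1 = 6.
  i=3: a_3=2, p_3 = 2*13 + 11 = 37, q_3 = 2*6 + 5 = 17.
q_3 = 17 > 14, so the last convergent with denominator <= 14 is p_2/q_2 = 13/6.
The closest fraction with denominator <= 14 is either p_2/q_2 or the intermediate fraction (k*p_2 + p_1)/(k*q_2 + q_1) with the largest k >= 1 whose denominator stays <= 14; these approach x as k grows, and every other convergent or intermediate fraction in range is farther away.
Largest k: floor((14 - q_1)/q_2) = floor((14 - 5)/6) = 1.
That gives (1*13 + 11)/(1*6 + 5) = 24/11.
Compare the errors: |x - 13/6| = |161*6 - 13*74|/(74*6) = 4/444, and |x - 24/11| = |161*11 - 24*74|/(74*11) = 5/814.
Cross-multiplying, 5*444 = 2220 < 3256 = 4*814, so 5/814 is smaller: the intermediate fraction 24/11 is closer to x than 13/6.

24/11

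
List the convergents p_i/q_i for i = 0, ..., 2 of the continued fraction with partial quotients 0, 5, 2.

0/1, 1/5, 2/11

Using the convergent recurrence p_i = a_i*p_{i-1} + p_{i-2}, q_i = a_i*q_{i-1} + q_{i-2} with p_{-2}=0, p_{-1}=1, q_{-2}=1, q_{-1}=0:
  i=0: a_0=0, p_0 = 0*1 + 0 = 0, q_0 = 0*0 + 1 = 1.
  i=1: a_1=5, p_1 = 5*0 + 1 = 1, q_1 = 5*1 + 0 = 5.
  i=2: a_2=2, p_2 = 2*1 + 0 = 2, q_2 = 2*5 + 1 = 11.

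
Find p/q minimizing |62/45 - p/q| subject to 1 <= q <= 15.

11/8

Expand x = 62/45 as a continued fraction with the Euclidean algorithm:
  62 = 1*45 + 17, so a_0 = 1.
  45 = 2*17 + 11, so a_1 = 2.
  17 = 1*11 + 6, so a_2 = 1.
  11 = 1*6 + 5, so a_3 = 1.
  6 = 1*5 + 1, so a_4 = 1.
  5 = 5*1 + 0, so a_5 = 5.
so x = [1; 2, 1, 1, 1, 5].
Convergents (p_i = a_i*p_{i-1} + p_{i-2}, q_i = a_i*q_{i-1} + q_{i-2} with p_{-2}=0, p_{-1}=1, q_{-2}=1, q_{-1}=0), until the denominator exceeds 15:
  i=0: a_0=1, p_0 = 1*1 + 0 = 1, q_0 = 1*0 + 1 = 1.
  i=1: a_1=2, p_1 = 2*1 + 1 = 3, q_1 = 2*1 + 0 = 2.
  i=2: a_2=1, p_2 = 1*3 + 1 = 4, q_2 = 1*2 + 1 = 3.
  i=3: a_3=1, p_3 = 1*4 + 3 = 7, q_3 = 1*3 + 2 = 5.
  i=4: a_4=1, p_4 = 1*7 + 4 = 11, q_4 = 1*5 + 3 = 8.
  i=5: a_5=5, p_5 = 5*11 + 7 = 62, q_5 = 5*8 + 5 = 45.
q_5 = 45 > 15, so the last convergent with denominator <= 15 is p_4/q_4 = 11/8.
The closest fraction with denominator <= 15 is either p_4/q_4 or the intermediate fraction (k*p_4 + p_3)/(k*q_4 + q_3) with the largest k >= 1 whose denominator stays <= 15; these approach x as k grows, and every other convergent or intermediate fraction in range is farther away.
Largest k: floor((15 - q_3)/q_4) = floor((15 - 5)/8) = 1.
That gives (1*11 + 7)/(1*8 + 5) = 18/13.
Compare the errors: |x - 11/8| = |62*8 - 11*45|/(45*8) = 1/360, and |x - 18/13| = |62*13 - 18*45|/(45*13) = 4/585.
Cross-multiplying, 1*585 = 585 < 1440 = 4*360, so 1/360 is smaller: the convergent 11/8 is closer to x than 18/13.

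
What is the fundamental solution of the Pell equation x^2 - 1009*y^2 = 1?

(x, y) = (583201, 18360)

First expand sqrt(1009) as a continued fraction. With x_i = (sqrt(1009) + m_i)/d_i and (m_0, d_0) = (0, 1): a_0 = floor(sqrt(1009)) = 31, since 31^2 = 961 <= 1009 < 1024 = 32^2.
Iterate m_{i+1} = d_i*a_i - m_i, d_{i+1} = (1009 - m_{i+1}^2)/d_i, a_{i+1} = floor((a_0 + m_{i+1})/d_{i+1}):
  m_1 = 1*31 - 0 = 31, d_1 = (1009 - 31^2)/1 = 48/1 = 48, a_1 = floor((31 + 31)/48) = 1.
  m_2 = 48*1 - 31 = 17, d_2 = (1009 - 17^2)/48 = 720/48 = 15, a_2 = floor((31 + 17)/15) = 3.
  m_3 = 15*3 - 17 = 28, d_3 = (1009 - 28^2)/15 = 225/15 = 15, a_3 = floor((31 + 28)/15) = 3.
  m_4 = 15*3 - 28 = 17, d_4 = (1009 - 17^2)/15 = 720/15 = 48, a_4 = floor((31 + 17)/48) = 1.
  m_5 = 48*1 - 17 = 31, d_5 = (1009 - 31^2)/48 = 48/48 = 1, a_5 = floor((31 + 31)/1) = 62.
  m_6 = 1*62 - 31 = 31, d_6 = (1009 - 31^2)/1 = 48/1 = 48: (m_6, d_6) = (m_1, d_1) = (31, 48), so from here the quotients repeat a_1, ..., a_5; the period length is 5.
So sqrt(1009) = [31; (1, 3, 3, 1, 62)] with period length k = 5.
k is odd, so (p_{k-1}, q_{k-1}) only solves x^2 - 1009y^2 = -1 and the fundamental solution of x^2 - 1009y^2 = 1 is (p_{2k-1}, q_{2k-1}) = (p_9, q_9); compute convergents through index 9, running through the period twice.
Convergents (p_i = a_i*p_{i-1} + p_{i-2}, q_i = a_i*q_{i-1} + q_{i-2} with p_{-2}=0, p_{-1}=1, q_{-2}=1, q_{-1}=0):
  i=0: a_0=31, p_0 = 31*1 + 0 = 31, q_0 = 31*0 + 1 = 1.
  i=1: a_1=1, p_1 = 1*31 + 1 = 32, q_1 = 1*1 + 0 = 1.
  i=2: a_2=3, p_2 = 3*32 + 31 = 127, q_2 = 3*1 + 1 = 4.
  i=3: a_3=3, p_3 = 3*127 + 32 = 413, q_3 = 3*4 + 1 = 13.
  i=4: a_4=1, p_4 = 1*413 + 127 = 540, q_4 = 1*13 + 4 = 17.
  i=5: a_5=62, p_5 = 62*540 + 413 = 33893, q_5 = 62*17 + 13 = 1067.
  i=6: a_6=1, p_6 = 1*33893 + 540 = 34433, q_6 = 1*1067 + 17 = 1084.
  i=7: a_7=3, p_7 = 3*34433 + 33893 = 137192, q_7 = 3*1084 + 1067 = 4319.
  i=8: a_8=3, p_8 = 3*137192 + 34433 = 446009, q_8 = 3*4319 + 1084 = 14041.
  i=9: a_9=1, p_9 = 1*446009 + 137192 = 583201, q_9 = 1*14041 + 4319 = 18360.
Indeed p_4^2 - 1009*q_4^2 = 291600 - 291601 = -1, not +1.
Check: 583201^2 - 1009*18360^2 = 340123406401 - 340123406400 = 1, so (x, y) = (583201, 18360) solves the equation, and by the theorem it is the least positive solution.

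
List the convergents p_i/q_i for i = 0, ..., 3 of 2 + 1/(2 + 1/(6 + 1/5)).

2/1, 5/2, 32/13, 165/67

Using the convergent recurrence p_i = a_i*p_{i-1} + p_{i-2}, q_i = a_i*q_{i-1} + q_{i-2} with p_{-2}=0, p_{-1}=1, q_{-2}=1, q_{-1}=0:
  i=0: a_0=2, p_0 = 2*1 + 0 = 2, q_0 = 2*0 + 1 = 1.
  i=1: a_1=2, p_1 = 2*2 + 1 = 5, q_1 = 2*1 + 0 = 2.
  i=2: a_2=6, p_2 = 6*5 + 2 = 32, q_2 = 6*2 + 1 = 13.
  i=3: a_3=5, p_3 = 5*32 + 5 = 165, q_3 = 5*13 + 2 = 67.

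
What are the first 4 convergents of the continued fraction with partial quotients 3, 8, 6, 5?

Using the convergent recurrence p_i = a_i*p_{i-1} + p_{i-2}, q_i = a_i*q_{i-1} + q_{i-2} with p_{-2}=0, p_{-1}=1, q_{-2}=1, q_{-1}=0:
  i=0: a_0=3, p_0 = 3*1 + 0 = 3, q_0 = 3*0 + 1 = 1.
  i=1: a_1=8, p_1 = 8*3 + 1 = 25, q_1 = 8*1 + 0 = 8.
  i=2: a_2=6, p_2 = 6*25 + 3 = 153, q_2 = 6*8 + 1 = 49.
  i=3: a_3=5, p_3 = 5*153 + 25 = 790, q_3 = 5*49 + 8 = 253.

3/1, 25/8, 153/49, 790/253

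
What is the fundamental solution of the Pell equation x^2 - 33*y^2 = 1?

First expand sqrt(33) as a continued fraction. With x_i = (sqrt(33) + m_i)/d_i and (m_0, d_0) = (0, 1): a_0 = floor(sqrt(33)) = 5, since 5^2 = 25 <= 33 < 36 = 6^2.
Iterate m_{i+1} = d_i*a_i - m_i, d_{i+1} = (33 - m_{i+1}^2)/d_i, a_{i+1} = floor((a_0 + m_{i+1})/d_{i+1}):
  m_1 = 1*5 - 0 = 5, d_1 = (33 - 5^2)/1 = 8/1 = 8, a_1 = floor((5 + 5)/8) = 1.
  m_2 = 8*1 - 5 = 3, d_2 = (33 - 3^2)/8 = 24/8 = 3, a_2 = floor((5 + 3)/3) = 2.
  m_3 = 3*2 - 3 = 3, d_3 = (33 - 3^2)/3 = 24/3 = 8, a_3 = floor((5 + 3)/8) = 1.
  m_4 = 8*1 - 3 = 5, d_4 = (33 - 5^2)/8 = 8/8 = 1, a_4 = floor((5 + 5)/1) = 10.
  m_5 = 1*10 - 5 = 5, d_5 = (33 - 5^2)/1 = 8/1 = 8: (m_5, d_5) = (m_1, d_1) = (5, 8), so from here the quotients repeat a_1, ..., a_4; the period length is 4.
So sqrt(33) = [5; (1, 2, 1, 10)] with period length k = 4.
k is even, so the fundamental solution of x^2 - 33y^2 = 1 is (p_{k-1}, q_{k-1}) = (p_3, q_3); compute convergents through index 3.
Convergents (p_i = a_i*p_{i-1} + p_{i-2}, q_i = a_i*q_{i-1} + q_{i-2} with p_{-2}=0, p_{-1}=1, q_{-2}=1, q_{-1}=0):
  i=0: a_0=5, p_0 = 5*1 + 0 = 5, q_0 = 5*0 + 1 = 1.
  i=1: a_1=1, p_1 = 1*5 + 1 = 6, q_1 = 1*1 + 0 = 1.
  i=2: a_2=2, p_2 = 2*6 + 5 = 17, q_2 = 2*1 + 1 = 3.
  i=3: a_3=1, p_3 = 1*17 + 6 = 23, q_3 = 1*3 + 1 = 4.
Check: 23^2 - 33*4^2 = 529 - 528 = 1, so (x, y) = (23, 4) solves the equation, and by the theorem it is the least positive solution.

(x, y) = (23, 4)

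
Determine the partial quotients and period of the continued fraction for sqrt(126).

Write x_i = (sqrt(126) + m_i)/d_i with (m_0, d_0) = (0, 1). a_0 = floor(sqrt(126)) = 11, since 11^2 = 121 <= 126 < 144 = 12^2.
Iterate m_{i+1} = d_i*a_i - m_i, d_{i+1} = (126 - m_{i+1}^2)/d_i, a_{i+1} = floor((a_0 + m_{i+1})/d_{i+1}):
  m_1 = 1*11 - 0 = 11, d_1 = (126 - 11^2)/1 = 5/1 = 5, a_1 = floor((11 + 11)/5) = 4.
  m_2 = 5*4 - 11 = 9, d_2 = (126 - 9^2)/5 = 45/5 = 9, a_2 = floor((11 + 9)/9) = 2.
  m_3 = 9*2 - 9 = 9, d_3 = (126 - 9^2)/9 = 45/9 = 5, a_3 = floor((11 + 9)/5) = 4.
  m_4 = 5*4 - 9 = 11, d_4 = (126 - 11^2)/5 = 5/5 = 1, a_4 = floor((11 + 11)/1) = 22.
  m_5 = 1*22 - 11 = 11, d_5 = (126 - 11^2)/1 = 5/1 = 5: (m_5, d_5) = (m_1, d_1) = (11, 5), so from here the quotients repeat a_1, ..., a_4; the period length is 4.
Hence the expansion of sqrt(126) is a_0 = 11 followed by the repeating block 4, 2, 4, 22 (period 4).

[11; (4, 2, 4, 22)]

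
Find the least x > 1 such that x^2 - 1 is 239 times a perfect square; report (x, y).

First expand sqrt(239) as a continued fraction. With x_i = (sqrt(239) + m_i)/d_i and (m_0, d_0) = (0, 1): a_0 = floor(sqrt(239)) = 15, since 15^2 = 225 <= 239 < 256 = 16^2.
Iterate m_{i+1} = d_i*a_i - m_i, d_{i+1} = (239 - m_{i+1}^2)/d_i, a_{i+1} = floor((a_0 + m_{i+1})/d_{i+1}):
  m_1 = 1*15 - 0 = 15, d_1 = (239 - 15^2)/1 = 14/1 = 14, a_1 = floor((15 + 15)/14) = 2.
  m_2 = 14*2 - 15 = 13, d_2 = (239 - 13^2)/14 = 70/14 = 5, a_2 = floor((15 + 13)/5) = 5.
  m_3 = 5*5 - 13 = 12, d_3 = (239 - 12^2)/5 = 95/5 = 19, a_3 = floor((15 + 12)/19) = 1.
  m_4 = 19*1 - 12 = 7, d_4 = (239 - 7^2)/19 = 190/19 = 10, a_4 = floor((15 + 7)/10) = 2.
  m_5 = 10*2 - 7 = 13, d_5 = (239 - 13^2)/10 = 70/10 = 7, a_5 = floor((15 + 13)/7) = 4.
  m_6 = 7*4 - 13 = 15, d_6 = (239 - 15^2)/7 = 14/7 = 2, a_6 = floor((15 + 15)/2) = 15.
  m_7 = 2*15 - 15 = 15, d_7 = (239 - 15^2)/2 = 14/2 = 7, a_7 = floor((15 + 15)/7) = 4.
  m_8 = 7*4 - 15 = 13, d_8 = (239 - 13^2)/7 = 70/7 = 10, a_8 = floor((15 + 13)/10) = 2.
  m_9 = 10*2 - 13 = 7, d_9 = (239 - 7^2)/10 = 190/10 = 19, a_9 = floor((15 + 7)/19) = 1.
  m_10 = 19*1 - 7 = 12, d_10 = (239 - 12^2)/19 = 95/19 = 5, a_10 = floor((15 + 12)/5) = 5.
  m_11 = 5*5 - 12 = 13, d_11 = (239 - 13^2)/5 = 70/5 = 14, a_11 = floor((15 + 13)/14) = 2.
  m_12 = 14*2 - 13 = 15, d_12 = (239 - 15^2)/14 = 14/14 = 1, a_12 = floor((15 + 15)/1) = 30.
  m_13 = 1*30 - 15 = 15, d_13 = (239 - 15^2)/1 = 14/1 = 14: (m_13, d_13) = (m_1, d_1) = (15, 14), so from here the quotients repeat a_1, ..., a_12; the period length is 12.
So sqrt(239) = [15; (2, 5, 1, 2, 4, 15, 4, 2, 1, 5, 2, 30)] with period length k = 12.
k is even, so the fundamental solution of x^2 - 239y^2 = 1 is (p_{k-1}, q_{k-1}) = (p_11, q_11); compute convergents through index 11.
Convergents (p_i = a_i*p_{i-1} + p_{i-2}, q_i = a_i*q_{i-1} + q_{i-2} with p_{-2}=0, p_{-1}=1, q_{-2}=1, q_{-1}=0):
  i=0: a_0=15, p_0 = 15*1 + 0 = 15, q_0 = 15*0 + 1 = 1.
  i=1: a_1=2, p_1 = 2*15 + 1 = 31, q_1 = 2*1 + 0 = 2.
  i=2: a_2=5, p_2 = 5*31 + 15 = 170, q_2 = 5*2 + 1 = 11.
  i=3: a_3=1, p_3 = 1*170 + 31 = 201, q_3 = 1*11 + 2 = 13.
  i=4: a_4=2, p_4 = 2*201 + 170 = 572, q_4 = 2*13 + 11 = 37.
  i=5: a_5=4, p_5 = 4*572 + 201 = 2489, q_5 = 4*37 + 13 = 161.
  i=6: a_6=15, p_6 = 15*2489 + 572 = 37907, q_6 = 15*161 + 37 = 2452.
  i=7: a_7=4, p_7 = 4*37907 + 2489 = 154117, q_7 = 4*2452 + 161 = 9969.
  i=8: a_8=2, p_8 = 2*154117 + 37907 = 346141, q_8 = 2*9969 + 2452 = 22390.
  i=9: a_9=1, p_9 = 1*346141 + 154117 = 500258, q_9 = 1*22390 + 9969 = 32359.
  i=10: a_10=5, p_10 = 5*500258 + 346141 = 2847431, q_10 = 5*32359 + 22390 = 184185.
  i=11: a_11=2, p_11 = 2*2847431 + 500258 = 6195120, q_11 = 2*184185 + 32359 = 400729.
Check: 6195120^2 - 239*400729^2 = 38379511814400 - 38379511814399 = 1, so (x, y) = (6195120, 400729) solves the equation, and by the theorem it is the least positive solution.

(x, y) = (6195120, 400729)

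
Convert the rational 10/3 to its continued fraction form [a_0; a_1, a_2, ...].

Run the Euclidean algorithm on 10 and 3; the successive quotients are the partial quotients a_0, a_1, ... (each step inverts the fractional part left over by the previous one):
  10 = 3*3 + 1, so a_0 = 3.
  3 = 3*1 + 0, so a_1 = 3.
The remainder reaches 0 after 2 divisions, so the expansion has 2 partial quotients, read off in order.

[3; 3]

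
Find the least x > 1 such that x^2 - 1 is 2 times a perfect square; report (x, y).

First expand sqrt(2) as a continued fraction. With x_i = (sqrt(2) + m_i)/d_i and (m_0, d_0) = (0, 1): a_0 = floor(sqrt(2)) = 1, since 1^2 = 1 <= 2 < 4 = 2^2.
Iterate m_{i+1} = d_i*a_i - m_i, d_{i+1} = (2 - m_{i+1}^2)/d_i, a_{i+1} = floor((a_0 + m_{i+1})/d_{i+1}):
  m_1 = 1*1 - 0 = 1, d_1 = (2 - 1^2)/1 = 1/1 = 1, a_1 = floor((1 + 1)/1) = 2.
  m_2 = 1*2 - 1 = 1, d_2 = (2 - 1^2)/1 = 1/1 = 1: (m_2, d_2) = (m_1, d_1) = (1, 1), so from here the quotient a_1 repeats; the period length is 1.
So sqrt(2) = [1; (2)] with period length k = 1.
k is odd, so (p_{k-1}, q_{k-1}) only solves x^2 - 2y^2 = -1 and the fundamental solution of x^2 - 2y^2 = 1 is (p_{2k-1}, q_{2k-1}) = (p_1, q_1); compute convergents through index 1, running through the period twice.
Convergents (p_i = a_i*p_{i-1} + p_{i-2}, q_i = a_i*q_{i-1} + q_{i-2} with p_{-2}=0, p_{-1}=1, q_{-2}=1, q_{-1}=0):
  i=0: a_0=1, p_0 = 1*1 + 0 = 1, q_0 = 1*0 + 1 = 1.
  i=1: a_1=2, p_1 = 2*1 + 1 = 3, q_1 = 2*1 + 0 = 2.
Indeed p_0^2 - 2*q_0^2 = 1 - 2 = -1, not +1.
Check: 3^2 - 2*2^2 = 9 - 8 = 1, so (x, y) = (3, 2) solves the equation, and by the theorem it is the least positive solution.

(x, y) = (3, 2)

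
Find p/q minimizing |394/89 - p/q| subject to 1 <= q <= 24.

Expand x = 394/89 as a continued fraction with the Euclidean algorithm:
  394 = 4*89 + 38, so a_0 = 4.
  89 = 2*38 + 13, so a_1 = 2.
  38 = 2*13 + 12, so a_2 = 2.
  13 = 1*12 + 1, so a_3 = 1.
  12 = 12*1 + 0, so a_4 = 12.
so x = [4; 2, 2, 1, 12].
Convergents (p_i = a_i*p_{i-1} + p_{i-2}, q_i = a_i*q_{i-1} + q_{i-2} with p_{-2}=0, p_{-1}=1, q_{-2}=1, q_{-1}=0), until the denominator exceeds 24:
  i=0: a_0=4, p_0 = 4*1 + 0 = 4, q_0 = 4*0 + 1 = 1.
  i=1: a_1=2, p_1 = 2*4 + 1 = 9, q_1 = 2*1 + 0 = 2.
  i=2: a_2=2, p_2 = 2*9 + 4 = 22, q_2 = 2*2 + 1 = 5.
  i=3: a_3=1, p_3 = 1*22 + 9 = 31, q_3 = 1*5 + 2 = 7.
  i=4: a_4=12, p_4 = 12*31 + 22 = 394, q_4 = 12*7 + 5 = 89.
q_4 = 89 > 24, so the last convergent with denominator <= 24 is p_3/q_3 = 31/7.
The closest fraction with denominator <= 24 is either p_3/q_3 or the intermediate fraction (k*p_3 + p_2)/(k*q_3 + q_2) with the largest k >= 1 whose denominator stays <= 24; these approach x as k grows, and every other convergent or intermediate fraction in range is farther away.
Largest k: floor((24 - q_2)/q_3) = floor((24 - 5)/7) = 2.
That gives (2*31 + 22)/(2*7 + 5) = 84/19.
Compare the errors: |x - 31/7| = |394*7 - 31*89|/(89*7) = 1/623, and |x - 84/19| = |394*19 - 84*89|/(89*19) = 10/1691.
Cross-multiplying, 1*1691 = 1691 < 6230 = 10*623, so 1/623 is smaller: the convergent 31/7 is closer to x than 84/19.

31/7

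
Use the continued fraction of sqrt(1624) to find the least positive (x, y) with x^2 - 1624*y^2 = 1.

(x, y) = (59468095, 1475676)

First expand sqrt(1624) as a continued fraction. With x_i = (sqrt(1624) + m_i)/d_i and (m_0, d_0) = (0, 1): a_0 = floor(sqrt(1624)) = 40, since 40^2 = 1600 <= 1624 < 1681 = 41^2.
Iterate m_{i+1} = d_i*a_i - m_i, d_{i+1} = (1624 - m_{i+1}^2)/d_i, a_{i+1} = floor((a_0 + m_{i+1})/d_{i+1}):
  m_1 = 1*40 - 0 = 40, d_1 = (1624 - 40^2)/1 = 24/1 = 24, a_1 = floor((40 + 40)/24) = 3.
  m_2 = 24*3 - 40 = 32, d_2 = (1624 - 32^2)/24 = 600/24 = 25, a_2 = floor((40 + 32)/25) = 2.
  m_3 = 25*2 - 32 = 18, d_3 = (1624 - 18^2)/25 = 1300/25 = 52, a_3 = floor((40 + 18)/52) = 1.
  m_4 = 52*1 - 18 = 34, d_4 = (1624 - 34^2)/52 = 468/52 = 9, a_4 = floor((40 + 34)/9) = 8.
  m_5 = 9*8 - 34 = 38, d_5 = (1624 - 38^2)/9 = 180/9 = 20, a_5 = floor((40 + 38)/20) = 3.
  m_6 = 20*3 - 38 = 22, d_6 = (1624 - 22^2)/20 = 1140/20 = 57, a_6 = floor((40 + 22)/57) = 1.
  m_7 = 57*1 - 22 = 35, d_7 = (1624 - 35^2)/57 = 399/57 = 7, a_7 = floor((40 + 35)/7) = 10.
  m_8 = 7*10 - 35 = 35, d_8 = (1624 - 35^2)/7 = 399/7 = 57, a_8 = floor((40 + 35)/57) = 1.
  m_9 = 57*1 - 35 = 22, d_9 = (1624 - 22^2)/57 = 1140/57 = 20, a_9 = floor((40 + 22)/20) = 3.
  m_10 = 20*3 - 22 = 38, d_10 = (1624 - 38^2)/20 = 180/20 = 9, a_10 = floor((40 + 38)/9) = 8.
  m_11 = 9*8 - 38 = 34, d_11 = (1624 - 34^2)/9 = 468/9 = 52, a_11 = floor((40 + 34)/52) = 1.
  m_12 = 52*1 - 34 = 18, d_12 = (1624 - 18^2)/52 = 1300/52 = 25, a_12 = floor((40 + 18)/25) = 2.
  m_13 = 25*2 - 18 = 32, d_13 = (1624 - 32^2)/25 = 600/25 = 24, a_13 = floor((40 + 32)/24) = 3.
  m_14 = 24*3 - 32 = 40, d_14 = (1624 - 40^2)/24 = 24/24 = 1, a_14 = floor((40 + 40)/1) = 80.
  m_15 = 1*80 - 40 = 40, d_15 = (1624 - 40^2)/1 = 24/1 = 24: (m_15, d_15) = (m_1, d_1) = (40, 24), so from here the quotients repeat a_1, ..., a_14; the period length is 14.
So sqrt(1624) = [40; (3, 2, 1, 8, 3, 1, 10, 1, 3, 8, 1, 2, 3, 80)] with period length k = 14.
k is even, so the fundamental solution of x^2 - 1624y^2 = 1 is (p_{k-1}, q_{k-1}) = (p_13, q_13); compute convergents through index 13.
Convergents (p_i = a_i*p_{i-1} + p_{i-2}, q_i = a_i*q_{i-1} + q_{i-2} with p_{-2}=0, p_{-1}=1, q_{-2}=1, q_{-1}=0):
  i=0: a_0=40, p_0 = 40*1 + 0 = 40, q_0 = 40*0 + 1 = 1.
  i=1: a_1=3, p_1 = 3*40 + 1 = 121, q_1 = 3*1 + 0 = 3.
  i=2: a_2=2, p_2 = 2*121 + 40 = 282, q_2 = 2*3 + 1 = 7.
  i=3: a_3=1, p_3 = 1*282 + 121 = 403, q_3 = 1*7 + 3 = 10.
  i=4: a_4=8, p_4 = 8*403 + 282 = 3506, q_4 = 8*10 + 7 = 87.
  i=5: a_5=3, p_5 = 3*3506 + 403 = 10921, q_5 = 3*87 + 10 = 271.
  i=6: a_6=1, p_6 = 1*10921 + 3506 = 14427, q_6 = 1*271 + 87 = 358.
  i=7: a_7=10, p_7 = 10*14427 + 10921 = 155191, q_7 = 10*358 + 271 = 3851.
  i=8: a_8=1, p_8 = 1*155191 + 14427 = 169618, q_8 = 1*3851 + 358 = 4209.
  i=9: a_9=3, p_9 = 3*169618 + 155191 = 664045, q_9 = 3*4209 + 3851 = 16478.
  i=10: a_10=8, p_10 = 8*664045 + 169618 = 5481978, q_10 = 8*16478 + 4209 = 136033.
  i=11: a_11=1, p_11 = 1*5481978 + 664045 = 6146023, q_11 = 1*136033 + 16478 = 152511.
  i=12: a_12=2, p_12 = 2*6146023 + 5481978 = 17774024, q_12 = 2*152511 + 136033 = 441055.
  i=13: a_13=3, p_13 = 3*17774024 + 6146023 = 59468095, q_13 = 3*441055 + 152511 = 1475676.
Check: 59468095^2 - 1624*1475676^2 = 3536454322929025 - 3536454322929024 = 1, so (x, y) = (59468095, 1475676) solves the equation, and by the theorem it is the least positive solution.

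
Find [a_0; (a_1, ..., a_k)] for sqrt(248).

Write x_i = (sqrt(248) + m_i)/d_i with (m_0, d_0) = (0, 1). a_0 = floor(sqrt(248)) = 15, since 15^2 = 225 <= 248 < 256 = 16^2.
Iterate m_{i+1} = d_i*a_i - m_i, d_{i+1} = (248 - m_{i+1}^2)/d_i, a_{i+1} = floor((a_0 + m_{i+1})/d_{i+1}):
  m_1 = 1*15 - 0 = 15, d_1 = (248 - 15^2)/1 = 23/1 = 23, a_1 = floor((15 + 15)/23) = 1.
  m_2 = 23*1 - 15 = 8, d_2 = (248 - 8^2)/23 = 184/23 = 8, a_2 = floor((15 + 8)/8) = 2.
  m_3 = 8*2 - 8 = 8, d_3 = (248 - 8^2)/8 = 184/8 = 23, a_3 = floor((15 + 8)/23) = 1.
  m_4 = 23*1 - 8 = 15, d_4 = (248 - 15^2)/23 = 23/23 = 1, a_4 = floor((15 + 15)/1) = 30.
  m_5 = 1*30 - 15 = 15, d_5 = (248 - 15^2)/1 = 23/1 = 23: (m_5, d_5) = (m_1, d_1) = (15, 23), so from here the quotients repeat a_1, ..., a_4; the period length is 4.
Hence the expansion of sqrt(248) is a_0 = 15 followed by the repeating block 1, 2, 1, 30 (period 4).

[15; (1, 2, 1, 30)]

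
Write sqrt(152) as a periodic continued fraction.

[12; (3, 24)]

Write x_i = (sqrt(152) + m_i)/d_i with (m_0, d_0) = (0, 1). a_0 = floor(sqrt(152)) = 12, since 12^2 = 144 <= 152 < 169 = 13^2.
Iterate m_{i+1} = d_i*a_i - m_i, d_{i+1} = (152 - m_{i+1}^2)/d_i, a_{i+1} = floor((a_0 + m_{i+1})/d_{i+1}):
  m_1 = 1*12 - 0 = 12, d_1 = (152 - 12^2)/1 = 8/1 = 8, a_1 = floor((12 + 12)/8) = 3.
  m_2 = 8*3 - 12 = 12, d_2 = (152 - 12^2)/8 = 8/8 = 1, a_2 = floor((12 + 12)/1) = 24.
  m_3 = 1*24 - 12 = 12, d_3 = (152 - 12^2)/1 = 8/1 = 8: (m_3, d_3) = (m_1, d_1) = (12, 8), so from here the quotients repeat a_1, a_2; the period length is 2.
Hence the expansion of sqrt(152) is a_0 = 12 followed by the repeating block 3, 24 (period 2).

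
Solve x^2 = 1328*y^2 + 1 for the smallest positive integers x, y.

(x, y) = (13447, 369)

First expand sqrt(1328) as a continued fraction. With x_i = (sqrt(1328) + m_i)/d_i and (m_0, d_0) = (0, 1): a_0 = floor(sqrt(1328)) = 36, since 36^2 = 1296 <= 1328 < 1369 = 37^2.
Iterate m_{i+1} = d_i*a_i - m_i, d_{i+1} = (1328 - m_{i+1}^2)/d_i, a_{i+1} = floor((a_0 + m_{i+1})/d_{i+1}):
  m_1 = 1*36 - 0 = 36, d_1 = (1328 - 36^2)/1 = 32/1 = 32, a_1 = floor((36 + 36)/32) = 2.
  m_2 = 32*2 - 36 = 28, d_2 = (1328 - 28^2)/32 = 544/32 = 17, a_2 = floor((36 + 28)/17) = 3.
  m_3 = 17*3 - 28 = 23, d_3 = (1328 - 23^2)/17 = 799/17 = 47, a_3 = floor((36 + 23)/47) = 1.
  m_4 = 47*1 - 23 = 24, d_4 = (1328 - 24^2)/47 = 752/47 = 16, a_4 = floor((36 + 24)/16) = 3.
  m_5 = 16*3 - 24 = 24, d_5 = (1328 - 24^2)/16 = 752/16 = 47, a_5 = floor((36 + 24)/47) = 1.
  m_6 = 47*1 - 24 = 23, d_6 = (1328 - 23^2)/47 = 799/47 = 17, a_6 = floor((36 + 23)/17) = 3.
  m_7 = 17*3 - 23 = 28, d_7 = (1328 - 28^2)/17 = 544/17 = 32, a_7 = floor((36 + 28)/32) = 2.
  m_8 = 32*2 - 28 = 36, d_8 = (1328 - 36^2)/32 = 32/32 = 1, a_8 = floor((36 + 36)/1) = 72.
  m_9 = 1*72 - 36 = 36, d_9 = (1328 - 36^2)/1 = 32/1 = 32: (m_9, d_9) = (m_1, d_1) = (36, 32), so from here the quotients repeat a_1, ..., a_8; the period length is 8.
So sqrt(1328) = [36; (2, 3, 1, 3, 1, 3, 2, 72)] with period length k = 8.
k is even, so the fundamental solution of x^2 - 1328y^2 = 1 is (p_{k-1}, q_{k-1}) = (p_7, q_7); compute convergents through index 7.
Convergents (p_i = a_i*p_{i-1} + p_{i-2}, q_i = a_i*q_{i-1} + q_{i-2} with p_{-2}=0, p_{-1}=1, q_{-2}=1, q_{-1}=0):
  i=0: a_0=36, p_0 = 36*1 + 0 = 36, q_0 = 36*0 + 1 = 1.
  i=1: a_1=2, p_1 = 2*36 + 1 = 73, q_1 = 2*1 + 0 = 2.
  i=2: a_2=3, p_2 = 3*73 + 36 = 255, q_2 = 3*2 + 1 = 7.
  i=3: a_3=1, p_3 = 1*255 + 73 = 328, q_3 = 1*7 + 2 = 9.
  i=4: a_4=3, p_4 = 3*328 + 255 = 1239, q_4 = 3*9 + 7 = 34.
  i=5: a_5=1, p_5 = 1*1239 + 328 = 1567, q_5 = 1*34 + 9 = 43.
  i=6: a_6=3, p_6 = 3*1567 + 1239 = 5940, q_6 = 3*43 + 34 = 163.
  i=7: a_7=2, p_7 = 2*5940 + 1567 = 13447, q_7 = 2*163 + 43 = 369.
Check: 13447^2 - 1328*369^2 = 180821809 - 180821808 = 1, so (x, y) = (13447, 369) solves the equation, and by the theorem it is the least positive solution.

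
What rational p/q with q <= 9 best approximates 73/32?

Expand x = 73/32 as a continued fraction with the Euclidean algorithm:
  73 = 2*32 + 9, so a_0 = 2.
  32 = 3*9 + 5, so a_1 = 3.
  9 = 1*5 + 4, so a_2 = 1.
  5 = 1*4 + 1, so a_3 = 1.
  4 = 4*1 + 0, so a_4 = 4.
so x = [2; 3, 1, 1, 4].
Convergents (p_i = a_i*p_{i-1} + p_{i-2}, q_i = a_i*q_{i-1} + q_{i-2} with p_{-2}=0, p_{-1}=1, q_{-2}=1, q_{-1}=0), until the denominator exceeds 9:
  i=0: a_0=2, p_0 = 2*1 + 0 = 2, q_0 = 2*0 + 1 = 1.
  i=1: a_1=3, p_1 = 3*2 + 1 = 7, q_1 = 3*1 + 0 = 3.
  i=2: a_2=1, p_2 = 1*7 + 2 = 9, q_2 = 1*3 + 1 = 4.
  i=3: a_3=1, p_3 = 1*9 + 7 = 16, q_3 = 1*4 + 3 = 7.
  i=4: a_4=4, p_4 = 4*16 + 9 = 73, q_4 = 4*7 + 4 = 32.
q_4 = 32 > 9, so the last convergent with denominator <= 9 is p_3/q_3 = 16/7.
The closest fraction with denominator <= 9 is either p_3/q_3 or the intermediate fraction (k*p_3 + p_2)/(k*q_3 + q_2) with the largest k >= 1 whose denominator stays <= 9; these approach x as k grows, and every other convergent or intermediate fraction in range is farther away.
Largest k: floor((9 - q_2)/q_3) = floor((9 - 4)/7) = 0.
Since k = 0, no intermediate fraction beyond p_3/q_3 has denominator <= 9, so the convergent 16/7 is the closest (its error is |73*7 - 16*32|/(32*7) = 1/224).

16/7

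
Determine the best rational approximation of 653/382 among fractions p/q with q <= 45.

Expand x = 653/382 as a continued fraction with the Euclidean algorithm:
  653 = 1*382 + 271, so a_0 = 1.
  382 = 1*271 + 111, so a_1 = 1.
  271 = 2*111 + 49, so a_2 = 2.
  111 = 2*49 + 13, so a_3 = 2.
  49 = 3*13 + 10, so a_4 = 3.
  13 = 1*10 + 3, so a_5 = 1.
  10 = 3*3 + 1, so a_6 = 3.
  3 = 3*1 + 0, so a_7 = 3.
so x = [1; 1, 2, 2, 3, 1, 3, 3].
Convergents (p_i = a_i*p_{i-1} + p_{i-2}, q_i = a_i*q_{i-1} + q_{i-2} with p_{-2}=0, p_{-1}=1, q_{-2}=1, q_{-1}=0), until the denominator exceeds 45:
  i=0: a_0=1, p_0 = 1*1 + 0 = 1, q_0 = 1*0 + 1 = 1.
  i=1: a_1=1, p_1 = 1*1 + 1 = 2, q_1 = 1*1 + 0 = 1.
  i=2: a_2=2, p_2 = 2*2 + 1 = 5, q_2 = 2*1 + 1 = 3.
  i=3: a_3=2, p_3 = 2*5 + 2 = 12, q_3 = 2*3 + 1 = 7.
  i=4: a_4=3, p_4 = 3*12 + 5 = 41, q_4 = 3*7 + 3 = 24.
  i=5: a_5=1, p_5 = 1*41 + 12 = 53, q_5 = 1*24 + 7 = 31.
  i=6: a_6=3, p_6 = 3*53 + 41 = 200, q_6 = 3*31 + 24 = 117.
q_6 = 117 > 45, so the last convergent with denominator <= 45 is p_5/q_5 = 53/31.
The closest fraction with denominator <= 45 is either p_5/q_5 or the intermediate fraction (k*p_5 + p_4)/(k*q_5 + q_4) with the largest k >= 1 whose denominator stays <= 45; these approach x as k grows, and every other convergent or intermediate fraction in range is farther away.
Largest k: floor((45 - q_4)/q_5) = floor((45 - 24)/31) = 0.
Since k = 0, no intermediate fraction beyond p_5/q_5 has denominator <= 45, so the convergent 53/31 is the closest (its error is |653*31 - 53*382|/(382*31) = 3/11842).

53/31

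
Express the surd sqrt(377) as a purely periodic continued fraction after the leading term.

[19; (2, 2, 2, 38)]

Write x_i = (sqrt(377) + m_i)/d_i with (m_0, d_0) = (0, 1). a_0 = floor(sqrt(377)) = 19, since 19^2 = 361 <= 377 < 400 = 20^2.
Iterate m_{i+1} = d_i*a_i - m_i, d_{i+1} = (377 - m_{i+1}^2)/d_i, a_{i+1} = floor((a_0 + m_{i+1})/d_{i+1}):
  m_1 = 1*19 - 0 = 19, d_1 = (377 - 19^2)/1 = 16/1 = 16, a_1 = floor((19 + 19)/16) = 2.
  m_2 = 16*2 - 19 = 13, d_2 = (377 - 13^2)/16 = 208/16 = 13, a_2 = floor((19 + 13)/13) = 2.
  m_3 = 13*2 - 13 = 13, d_3 = (377 - 13^2)/13 = 208/13 = 16, a_3 = floor((19 + 13)/16) = 2.
  m_4 = 16*2 - 13 = 19, d_4 = (377 - 19^2)/16 = 16/16 = 1, a_4 = floor((19 + 19)/1) = 38.
  m_5 = 1*38 - 19 = 19, d_5 = (377 - 19^2)/1 = 16/1 = 16: (m_5, d_5) = (m_1, d_1) = (19, 16), so from here the quotients repeat a_1, ..., a_4; the period length is 4.
Hence the expansion of sqrt(377) is a_0 = 19 followed by the repeating block 2, 2, 2, 38 (period 4).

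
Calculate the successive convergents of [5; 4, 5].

Using the convergent recurrence p_i = a_i*p_{i-1} + p_{i-2}, q_i = a_i*q_{i-1} + q_{i-2} with p_{-2}=0, p_{-1}=1, q_{-2}=1, q_{-1}=0:
  i=0: a_0=5, p_0 = 5*1 + 0 = 5, q_0 = 5*0 + 1 = 1.
  i=1: a_1=4, p_1 = 4*5 + 1 = 21, q_1 = 4*1 + 0 = 4.
  i=2: a_2=5, p_2 = 5*21 + 5 = 110, q_2 = 5*4 + 1 = 21.

5/1, 21/4, 110/21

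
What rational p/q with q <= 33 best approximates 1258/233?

Expand x = 1258/233 as a continued fraction with the Euclidean algorithm:
  1258 = 5*233 + 93, so a_0 = 5.
  233 = 2*93 + 47, so a_1 = 2.
  93 = 1*47 + 46, so a_2 = 1.
  47 = 1*46 + 1, so a_3 = 1.
  46 = 46*1 + 0, so a_4 = 46.
so x = [5; 2, 1, 1, 46].
Convergents (p_i = a_i*p_{i-1} + p_{i-2}, q_i = a_i*q_{i-1} + q_{i-2} with p_{-2}=0, p_{-1}=1, q_{-2}=1, q_{-1}=0), until the denominator exceeds 33:
  i=0: a_0=5, p_0 = 5*1 + 0 = 5, q_0 = 5*0 + 1 = 1.
  i=1: a_1=2, p_1 = 2*5 + 1 = 11, q_1 = 2*1 + 0 = 2.
  i=2: a_2=1, p_2 = 1*11 + 5 = 16, q_2 = 1*2 + 1 = 3.
  i=3: a_3=1, p_3 = 1*16 + 11 = 27, q_3 = 1*3 + 2 = 5.
  i=4: a_4=46, p_4 = 46*27 + 16 = 1258, q_4 = 46*5 + 3 = 233.
q_4 = 233 > 33, so the last convergent with denominator <= 33 is p_3/q_3 = 27/5.
The closest fraction with denominator <= 33 is either p_3/q_3 or the intermediate fraction (k*p_3 + p_2)/(k*q_3 + q_2) with the largest k >= 1 whose denominator stays <= 33; these approach x as k grows, and every other convergent or intermediate fraction in range is farther away.
Largest k: floor((33 - q_2)/q_3) = floor((33 - 3)/5) = 6.
That gives (6*27 + 16)/(6*5 + 3) = 178/33.
Compare the errors: |x - 27/5| = |1258*5 - 27*233|/(233*5) = 1/1165, and |x - 178/33| = |1258*33 - 178*233|/(233*33) = 40/7689.
Cross-multiplying, 1*7689 = 7689 < 46600 = 40*1165, so 1/1165 is smaller: the convergent 27/5 is closer to x than 178/33.

27/5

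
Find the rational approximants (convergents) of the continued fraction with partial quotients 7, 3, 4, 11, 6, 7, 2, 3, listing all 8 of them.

Using the convergent recurrence p_i = a_i*p_{i-1} + p_{i-2}, q_i = a_i*q_{i-1} + q_{i-2} with p_{-2}=0, p_{-1}=1, q_{-2}=1, q_{-1}=0:
  i=0: a_0=7, p_0 = 7*1 + 0 = 7, q_0 = 7*0 + 1 = 1.
  i=1: a_1=3, p_1 = 3*7 + 1 = 22, q_1 = 3*1 + 0 = 3.
  i=2: a_2=4, p_2 = 4*22 + 7 = 95, q_2 = 4*3 + 1 = 13.
  i=3: a_3=11, p_3 = 11*95 + 22 = 1067, q_3 = 11*13 + 3 = 146.
  i=4: a_4=6, p_4 = 6*1067 + 95 = 6497, q_4 = 6*146 + 13 = 889.
  i=5: a_5=7, p_5 = 7*6497 + 1067 = 46546, q_5 = 7*889 + 146 = 6369.
  i=6: a_6=2, p_6 = 2*46546 + 6497 = 99589, q_6 = 2*6369 + 889 = 13627.
  i=7: a_7=3, p_7 = 3*99589 + 46546 = 345313, q_7 = 3*13627 + 6369 = 47250.

7/1, 22/3, 95/13, 1067/146, 6497/889, 46546/6369, 99589/13627, 345313/47250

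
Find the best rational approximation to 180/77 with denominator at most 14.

Expand x = 180/77 as a continued fraction with the Euclidean algorithm:
  180 = 2*77 + 26, so a_0 = 2.
  77 = 2*26 + 25, so a_1 = 2.
  26 = 1*25 + 1, so a_2 = 1.
  25 = 25*1 + 0, so a_3 = 25.
so x = [2; 2, 1, 25].
Convergents (p_i = a_i*p_{i-1} + p_{i-2}, q_i = a_i*q_{i-1} + q_{i-2} with p_{-2}=0, p_{-1}=1, q_{-2}=1, q_{-1}=0), until the denominator exceeds 14:
  i=0: a_0=2, p_0 = 2*1 + 0 = 2, q_0 = 2*0 + 1 = 1.
  i=1: a_1=2, p_1 = 2*2 + 1 = 5, q_1 = 2*1 + 0 = 2.
  i=2: a_2=1, p_2 = 1*5 + 2 = 7, q_2 = 1*2 + 1 = 3.
  i=3: a_3=25, p_3 = 25*7 + 5 = 180, q_3 = 25*3 + 2 = 77.
q_3 = 77 > 14, so the last convergent with denominator <= 14 is p_2/q_2 = 7/3.
The closest fraction with denominator <= 14 is either p_2/q_2 or the intermediate fraction (k*p_2 + p_1)/(k*q_2 + q_1) with the largest k >= 1 whose denominator stays <= 14; these approach x as k grows, and every other convergent or intermediate fraction in range is farther away.
Largest k: floor((14 - q_1)/q_2) = floor((14 - 2)/3) = 4.
That gives (4*7 + 5)/(4*3 + 2) = 33/14.
Compare the errors: |x - 7/3| = |180*3 - 7*77|/(77*3) = 1/231, and |x - 33/14| = |180*14 - 33*77|/(77*14) = 21/1078.
Cross-multiplying, 1*1078 = 1078 < 4851 = 21*231, so 1/231 is smaller: the convergent 7/3 is closer to x than 33/14.

7/3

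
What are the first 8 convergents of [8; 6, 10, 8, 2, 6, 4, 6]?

Using the convergent recurrence p_i = a_i*p_{i-1} + p_{i-2}, q_i = a_i*q_{i-1} + q_{i-2} with p_{-2}=0, p_{-1}=1, q_{-2}=1, q_{-1}=0:
  i=0: a_0=8, p_0 = 8*1 + 0 = 8, q_0 = 8*0 + 1 = 1.
  i=1: a_1=6, p_1 = 6*8 + 1 = 49, q_1 = 6*1 + 0 = 6.
  i=2: a_2=10, p_2 = 10*49 + 8 = 498, q_2 = 10*6 + 1 = 61.
  i=3: a_3=8, p_3 = 8*498 + 49 = 4033, q_3 = 8*61 + 6 = 494.
  i=4: a_4=2, p_4 = 2*4033 + 498 = 8564, q_4 = 2*494 + 61 = 1049.
  i=5: a_5=6, p_5 = 6*8564 + 4033 = 55417, q_5 = 6*1049 + 494 = 6788.
  i=6: a_6=4, p_6 = 4*55417 + 8564 = 230232, q_6 = 4*6788 + 1049 = 28201.
  i=7: a_7=6, p_7 = 6*230232 + 55417 = 1436809, q_7 = 6*28201 + 6788 = 175994.

8/1, 49/6, 498/61, 4033/494, 8564/1049, 55417/6788, 230232/28201, 1436809/175994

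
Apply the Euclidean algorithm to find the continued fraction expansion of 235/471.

[0; 2, 235]

Run the Euclidean algorithm on 235 and 471; the successive quotients are the partial quotients a_0, a_1, ... (each step inverts the fractional part left over by the previous one):
  235 = 0*471 + 235, so a_0 = 0.
  471 = 2*235 + 1, so a_1 = 2.
  235 = 235*1 + 0, so a_2 = 235.
The remainder reaches 0 after 3 divisions, so the expansion has 3 partial quotients, read off in order.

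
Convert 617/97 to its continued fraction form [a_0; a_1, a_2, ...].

Run the Euclidean algorithm on 617 and 97; the successive quotients are the partial quotients a_0, a_1, ... (each step inverts the fractional part left over by the previous one):
  617 = 6*97 + 35, so a_0 = 6.
  97 = 2*35 + 27, so a_1 = 2.
  35 = 1*27 + 8, so a_2 = 1.
  27 = 3*8 + 3, so a_3 = 3.
  8 = 2*3 + 2, so a_4 = 2.
  3 = 1*2 + 1, so a_5 = 1.
  2 = 2*1 + 0, so a_6 = 2.
The remainder reaches 0 after 7 divisions, so the expansion has 7 partial quotients, read off in order.

[6; 2, 1, 3, 2, 1, 2]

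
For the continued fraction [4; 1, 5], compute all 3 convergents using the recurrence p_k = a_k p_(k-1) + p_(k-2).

Using the convergent recurrence p_i = a_i*p_{i-1} + p_{i-2}, q_i = a_i*q_{i-1} + q_{i-2} with p_{-2}=0, p_{-1}=1, q_{-2}=1, q_{-1}=0:
  i=0: a_0=4, p_0 = 4*1 + 0 = 4, q_0 = 4*0 + 1 = 1.
  i=1: a_1=1, p_1 = 1*4 + 1 = 5, q_1 = 1*1 + 0 = 1.
  i=2: a_2=5, p_2 = 5*5 + 4 = 29, q_2 = 5*1 + 1 = 6.

4/1, 5/1, 29/6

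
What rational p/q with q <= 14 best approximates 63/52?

Expand x = 63/52 as a continued fraction with the Euclidean algorithm:
  63 = 1*52 + 11, so a_0 = 1.
  52 = 4*11 + 8, so a_1 = 4.
  11 = 1*8 + 3, so a_2 = 1.
  8 = 2*3 + 2, so a_3 = 2.
  3 = 1*2 + 1, so a_4 = 1.
  2 = 2*1 + 0, so a_5 = 2.
so x = [1; 4, 1, 2, 1, 2].
Convergents (p_i = a_i*p_{i-1} + p_{i-2}, q_i = a_i*q_{i-1} + q_{i-2} with p_{-2}=0, p_{-1}=1, q_{-2}=1, q_{-1}=0), until the denominator exceeds 14:
  i=0: a_0=1, p_0 = 1*1 + 0 = 1, q_0 = 1*0 + 1 = 1.
  i=1: a_1=4, p_1 = 4*1 + 1 = 5, q_1 = 4*1 + 0 = 4.
  i=2: a_2=1, p_2 = 1*5 + 1 = 6, q_2 = 1*4 + 1 = 5.
  i=3: a_3=2, p_3 = 2*6 + 5 = 17, q_3 = 2*5 + 4 = 14.
  i=4: a_4=1, p_4 = 1*17 + 6 = 23, q_4 = 1*14 + 5 = 19.
q_4 = 19 > 14, so the last convergent with denominator <= 14 is p_3/q_3 = 17/14.
The closest fraction with denominator <= 14 is either p_3/q_3 or the intermediate fraction (k*p_3 + p_2)/(k*q_3 + q_2) with the largest k >= 1 whose denominator stays <= 14; these approach x as k grows, and every other convergent or intermediate fraction in range is farther away.
Largest k: floor((14 - q_2)/q_3) = floor((14 - 5)/14) = 0.
Since k = 0, no intermediate fraction beyond p_3/q_3 has denominator <= 14, so the convergent 17/14 is the closest (its error is |63*14 - 17*52|/(52*14) = 2/728).

17/14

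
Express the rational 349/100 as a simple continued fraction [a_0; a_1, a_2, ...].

Run the Euclidean algorithm on 349 and 100; the successive quotients are the partial quotients a_0, a_1, ... (each step inverts the fractional part left over by the previous one):
  349 = 3*100 + 49, so a_0 = 3.
  100 = 2*49 + 2, so a_1 = 2.
  49 = 24*2 + 1, so a_2 = 24.
  2 = 2*1 + 0, so a_3 = 2.
The remainder reaches 0 after 4 divisions, so the expansion has 4 partial quotients, read off in order.

[3; 2, 24, 2]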